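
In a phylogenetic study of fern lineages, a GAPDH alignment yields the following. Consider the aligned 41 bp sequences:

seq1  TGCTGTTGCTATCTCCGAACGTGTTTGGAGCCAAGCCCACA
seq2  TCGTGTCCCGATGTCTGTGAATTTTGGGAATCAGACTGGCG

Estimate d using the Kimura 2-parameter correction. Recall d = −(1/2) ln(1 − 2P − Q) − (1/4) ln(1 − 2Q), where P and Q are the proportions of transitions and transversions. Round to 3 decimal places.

0.925

Of 41 sites, 11 differences are transitions and 10 are transversions, so P = 11/41 ≈ 0.268293 and Q = 10/41 ≈ 0.243902.
Under the Kimura two-parameter model, d = −½ ln(1 − 2P − Q) − ¼ ln(1 − 2Q).
1 − 2P − Q = 0.219512, giving −½ ln(0.219512) = 0.758174.
1 − 2Q = 0.512196, giving −¼ ln(0.512196) = 0.167262.
d = 0.758174 + 0.167262 = 0.925436.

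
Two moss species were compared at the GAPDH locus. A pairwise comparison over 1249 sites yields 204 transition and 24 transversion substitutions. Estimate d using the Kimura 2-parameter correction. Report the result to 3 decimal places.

P = 204/1249 ≈ 0.163331 and Q = 24/1249 ≈ 0.019215.
Under the Kimura two-parameter model, d = −½ ln(1 − 2P − Q) − ¼ ln(1 − 2Q).
1 − 2P − Q = 0.654123, giving −½ ln(0.654123) = 0.212230.
1 − 2Q = 0.96157, giving −¼ ln(0.96157) = 0.009797.
d = 0.212230 + 0.009797 = 0.222027.

0.222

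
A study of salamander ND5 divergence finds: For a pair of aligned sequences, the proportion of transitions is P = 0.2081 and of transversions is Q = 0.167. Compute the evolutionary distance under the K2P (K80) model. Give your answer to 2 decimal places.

Under the Kimura two-parameter model, d = −½ ln(1 − 2P − Q) − ¼ ln(1 − 2Q).
1 − 2P − Q = 0.4168, giving −½ ln(0.4168) = 0.437574.
1 − 2Q = 0.666, giving −¼ ln(0.666) = 0.101616.
d = 0.437574 + 0.101616 = 0.539190.

0.54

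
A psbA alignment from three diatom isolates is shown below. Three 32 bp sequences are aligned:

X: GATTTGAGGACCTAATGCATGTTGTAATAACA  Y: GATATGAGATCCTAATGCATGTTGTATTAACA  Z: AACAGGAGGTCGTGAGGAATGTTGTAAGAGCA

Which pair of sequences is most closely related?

X–Y: 4/32 differ, p = 0.125, d = 0.137.
X–Z: 11/32 differ, p = 0.344, d = 0.460.
Y–Z: 11/32 differ, p = 0.344, d = 0.460.
The smallest distance is between X and Y.

X and Y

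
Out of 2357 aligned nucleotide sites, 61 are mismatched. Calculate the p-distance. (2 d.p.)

p = 61/2357 = 0.025880… ≈ 0.03 (to 2 d.p.).

0.03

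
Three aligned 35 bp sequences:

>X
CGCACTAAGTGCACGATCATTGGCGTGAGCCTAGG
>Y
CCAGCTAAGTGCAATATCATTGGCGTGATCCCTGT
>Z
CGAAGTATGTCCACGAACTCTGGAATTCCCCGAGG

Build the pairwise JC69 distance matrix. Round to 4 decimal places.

d(X,Y) = 0.3149, d(X,Z) = 0.5128, d(Y,Z) = 0.8681

X–Y: 9/35 sites differ → p ≈ 0.257143, d = −0.75 ln(1 − 0.342857) = 0.314890 ≈ 0.3149.
X–Z: 13/35 sites differ → p ≈ 0.371429, d = −0.75 ln(1 − 0.495239) = 0.512753 ≈ 0.5128.
Y–Z: 18/35 sites differ → p ≈ 0.514286, d = −0.75 ln(1 − 0.685715) = 0.868091 ≈ 0.8681.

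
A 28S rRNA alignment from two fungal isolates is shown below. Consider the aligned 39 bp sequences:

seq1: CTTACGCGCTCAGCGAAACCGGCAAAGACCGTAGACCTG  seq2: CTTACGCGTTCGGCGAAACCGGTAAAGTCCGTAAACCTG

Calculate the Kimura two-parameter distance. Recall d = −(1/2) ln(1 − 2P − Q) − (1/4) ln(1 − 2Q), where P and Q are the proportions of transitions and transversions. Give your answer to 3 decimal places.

Of 39 sites, 4 differences are transitions and 1 are transversions, so P = 4/39 ≈ 0.102564 and Q = 1/39 ≈ 0.025641.
Under the Kimura two-parameter model, d = −½ ln(1 − 2P − Q) − ¼ ln(1 − 2Q).
1 − 2P − Q = 0.769231, giving −½ ln(0.769231) = 0.131182.
1 − 2Q = 0.948718, giving −¼ ln(0.948718) = 0.013161.
d = 0.131182 + 0.013161 = 0.144343.

0.144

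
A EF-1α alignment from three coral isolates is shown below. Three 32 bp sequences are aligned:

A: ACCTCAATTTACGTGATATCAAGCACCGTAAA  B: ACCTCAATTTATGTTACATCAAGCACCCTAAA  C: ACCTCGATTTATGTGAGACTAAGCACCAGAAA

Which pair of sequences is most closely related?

A–B: 4/32 differ, p = 0.125, d = 0.137.
A–C: 7/32 differ, p = 0.219, d = 0.259.
B–C: 7/32 differ, p = 0.219, d = 0.259.
The smallest distance is between A and B.

A and B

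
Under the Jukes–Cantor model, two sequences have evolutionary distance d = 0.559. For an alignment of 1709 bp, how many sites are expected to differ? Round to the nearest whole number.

673

Invert JC69: p = (3/4)(1 − e^(−4d/3)) = 0.75 × (1 − e^(-0.745333)) = 0.75 × (1 − 0.474576) = 0.394068.
Expected differing sites = pL ≈ 0.394068 × 1709 = 673.462212 ≈ 673.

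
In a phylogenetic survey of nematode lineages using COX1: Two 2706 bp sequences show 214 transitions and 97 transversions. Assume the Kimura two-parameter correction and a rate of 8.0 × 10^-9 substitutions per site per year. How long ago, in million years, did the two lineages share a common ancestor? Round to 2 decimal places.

7.90

P = 214/2706 ≈ 0.079084 and Q = 97/2706 ≈ 0.035846.
Under the Kimura two-parameter model, d = −½ ln(1 − 2P − Q) − ¼ ln(1 − 2Q).
1 − 2P − Q = 0.805986, giving −½ ln(0.805986) = 0.107844.
1 − 2Q = 0.928308, giving −¼ ln(0.928308) = 0.018598.
d = 0.107844 + 0.018598 = 0.126442.
Under a molecular clock d = 2μt, so t = d/(2μ) = 0.126442 / (2 × 8.0 × 10^-9) = 7.90 million years.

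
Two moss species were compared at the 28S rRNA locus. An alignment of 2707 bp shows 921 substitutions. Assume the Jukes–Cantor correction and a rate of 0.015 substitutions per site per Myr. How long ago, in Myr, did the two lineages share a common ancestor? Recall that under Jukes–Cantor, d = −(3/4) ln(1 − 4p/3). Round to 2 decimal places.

15.11

p = 921/2707 ≈ 0.340229.
d = −(3/4) ln(1 − 4p/3) = −0.75 ln(1 − 0.453639) = −0.75 ln(0.546361)
  = −0.75 × (-0.604475) = 0.453356 substitutions/site.
Under a molecular clock d = 2μt, so t = d/(2μ) = 0.453356 / (2 × 0.015) = 15.11 Myr.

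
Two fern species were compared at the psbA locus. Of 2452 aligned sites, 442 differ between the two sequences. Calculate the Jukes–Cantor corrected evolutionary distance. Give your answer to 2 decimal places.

0.21

p = 442/2452 ≈ 0.180261.
d = −(3/4) ln(1 − 4p/3) = −0.75 ln(1 − 0.240348) = −0.75 ln(0.759652)
  = −0.75 × (-0.274895) = 0.206171 substitutions/site.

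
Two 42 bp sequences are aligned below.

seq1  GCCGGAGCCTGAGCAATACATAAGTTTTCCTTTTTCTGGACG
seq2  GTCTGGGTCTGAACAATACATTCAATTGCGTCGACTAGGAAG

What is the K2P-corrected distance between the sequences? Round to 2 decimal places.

Of 42 sites, 8 differences are transitions and 10 are transversions, so P = 8/42 ≈ 0.190476 and Q = 10/42 ≈ 0.238095.
Under the Kimura two-parameter model, d = −½ ln(1 − 2P − Q) − ¼ ln(1 − 2Q).
1 − 2P − Q = 0.380953, giving −½ ln(0.380953) = 0.482540.
1 − 2Q = 0.52381, giving −¼ ln(0.52381) = 0.161657.
d = 0.482540 + 0.161657 = 0.644197.

0.64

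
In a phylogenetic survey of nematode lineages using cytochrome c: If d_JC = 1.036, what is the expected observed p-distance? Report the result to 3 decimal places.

p = (3/4)(1 − e^(−4d/3)) = 0.75 × (1 − e^(-1.381333)) = 0.75 × (1 − 0.251243) = 0.561568.

0.562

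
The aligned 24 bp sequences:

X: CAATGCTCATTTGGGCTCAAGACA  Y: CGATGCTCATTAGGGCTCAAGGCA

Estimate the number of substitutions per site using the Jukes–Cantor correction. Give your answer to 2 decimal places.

0.14

The sequences differ at 3 of 24 sites (2, 12, 22), so p = 3/24 = 0.125.
d = −(3/4) ln(1 − 4p/3) = −0.75 ln(1 − 0.166667) = −0.75 ln(0.833333)
  = −0.75 × (-0.182322) = 0.136742 substitutions/site.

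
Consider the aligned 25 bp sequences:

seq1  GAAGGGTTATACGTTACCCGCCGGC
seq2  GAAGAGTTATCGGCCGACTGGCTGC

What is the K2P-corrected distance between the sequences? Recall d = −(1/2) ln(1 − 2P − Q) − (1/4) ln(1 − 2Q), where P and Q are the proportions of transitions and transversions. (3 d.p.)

Of 25 sites, 5 differences are transitions and 5 are transversions, so P = 5/25 = 0.2 and Q = 5/25 = 0.2.
Under the Kimura two-parameter model, d = −½ ln(1 − 2P − Q) − ¼ ln(1 − 2Q).
1 − 2P − Q = 0.4, giving −½ ln(0.4) = 0.458145.
1 − 2Q = 0.6, giving −¼ ln(0.6) = 0.127706.
d = 0.458145 + 0.127706 = 0.585851.

0.586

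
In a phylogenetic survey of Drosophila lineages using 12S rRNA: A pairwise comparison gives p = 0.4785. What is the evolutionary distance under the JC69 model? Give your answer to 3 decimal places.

0.762

d = −(3/4) ln(1 − 4p/3) = −0.75 ln(1 − 0.638) = −0.75 ln(0.362)
  = −0.75 × (-1.016111) = 0.762083 substitutions/site.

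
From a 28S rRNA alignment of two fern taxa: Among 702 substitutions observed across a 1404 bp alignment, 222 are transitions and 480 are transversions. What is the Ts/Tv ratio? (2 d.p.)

R = 222/480 = 0.4625 ≈ 0.46 (to 2 d.p.).

0.46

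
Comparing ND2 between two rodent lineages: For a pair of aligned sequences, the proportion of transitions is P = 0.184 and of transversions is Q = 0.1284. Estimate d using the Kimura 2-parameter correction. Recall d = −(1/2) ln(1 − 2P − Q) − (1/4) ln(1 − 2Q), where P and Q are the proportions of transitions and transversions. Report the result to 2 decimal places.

Under the Kimura two-parameter model, d = −½ ln(1 − 2P − Q) − ¼ ln(1 − 2Q).
1 − 2P − Q = 0.5036, giving −½ ln(0.5036) = 0.342986.
1 − 2Q = 0.7432, giving −¼ ln(0.7432) = 0.074198.
d = 0.342986 + 0.074198 = 0.417184.

0.42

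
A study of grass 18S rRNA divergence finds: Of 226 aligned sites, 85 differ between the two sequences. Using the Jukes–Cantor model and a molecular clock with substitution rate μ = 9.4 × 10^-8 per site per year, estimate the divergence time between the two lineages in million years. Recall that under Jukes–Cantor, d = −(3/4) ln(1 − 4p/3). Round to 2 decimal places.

p = 85/226 ≈ 0.376106.
d = −(3/4) ln(1 − 4p/3) = −0.75 ln(1 − 0.501475) = −0.75 ln(0.498525)
  = −0.75 × (-0.696102) = 0.522077 substitutions/site.
Under a molecular clock d = 2μt, so t = d/(2μ) = 0.522077 / (2 × 9.4 × 10^-8) = 2.78 million years.

2.78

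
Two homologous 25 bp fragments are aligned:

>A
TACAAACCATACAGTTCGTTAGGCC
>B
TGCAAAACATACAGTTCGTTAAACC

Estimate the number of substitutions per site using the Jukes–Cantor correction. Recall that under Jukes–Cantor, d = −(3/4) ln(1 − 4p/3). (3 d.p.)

The sequences differ at 4 of 25 sites (2, 7, 22, 23), so p = 4/25 = 0.16.
d = −(3/4) ln(1 − 4p/3) = −0.75 ln(1 − 0.213333) = −0.75 ln(0.786667)
  = −0.75 × (-0.239950) = 0.179963 substitutions/site.

0.180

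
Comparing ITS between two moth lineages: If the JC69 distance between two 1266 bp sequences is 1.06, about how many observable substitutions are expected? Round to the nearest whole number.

Invert JC69: p = (3/4)(1 − e^(−4d/3)) = 0.75 × (1 − e^(-1.413333)) = 0.75 × (1 − 0.243331) = 0.567502.
Expected differing sites = pL ≈ 0.567502 × 1266 = 718.457532 ≈ 718.

718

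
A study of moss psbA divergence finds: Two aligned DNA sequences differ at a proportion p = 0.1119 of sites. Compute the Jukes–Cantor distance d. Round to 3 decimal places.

d = −(3/4) ln(1 − 4p/3) = −0.75 ln(1 − 0.1492) = −0.75 ln(0.8508)
  = −0.75 × (-0.161578) = 0.121184 substitutions/site.

0.121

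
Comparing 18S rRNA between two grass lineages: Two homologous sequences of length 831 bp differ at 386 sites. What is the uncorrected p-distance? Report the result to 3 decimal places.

0.465

p = 386/831 = 0.464500… ≈ 0.465 (to 3 d.p.).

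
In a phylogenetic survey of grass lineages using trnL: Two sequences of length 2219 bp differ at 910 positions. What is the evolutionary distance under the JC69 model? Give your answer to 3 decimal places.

p = 910/2219 ≈ 0.410095.
d = −(3/4) ln(1 − 4p/3) = −0.75 ln(1 − 0.546793) = −0.75 ln(0.453207)
  = −0.75 × (-0.791406) = 0.593555 substitutions/site.

0.594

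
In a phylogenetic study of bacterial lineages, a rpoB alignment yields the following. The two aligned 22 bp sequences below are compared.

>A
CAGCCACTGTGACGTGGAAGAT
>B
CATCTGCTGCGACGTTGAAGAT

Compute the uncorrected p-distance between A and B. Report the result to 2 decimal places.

0.23

The sequences differ at 5 of 22 positions (sites 3, 5, 6, 10, 16).
p = 5/22 = 0.227272… ≈ 0.23 (to 2 d.p.).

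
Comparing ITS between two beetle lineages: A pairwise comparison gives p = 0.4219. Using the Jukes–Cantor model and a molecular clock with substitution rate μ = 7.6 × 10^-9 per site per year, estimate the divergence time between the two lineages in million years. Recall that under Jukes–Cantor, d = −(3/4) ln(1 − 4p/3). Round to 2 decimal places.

40.79

d = −(3/4) ln(1 − 4p/3) = −0.75 ln(1 − 0.562533) = −0.75 ln(0.437467)
  = −0.75 × (-0.826754) = 0.620066 substitutions/site.
Under a molecular clock d = 2μt, so t = d/(2μ) = 0.620066 / (2 × 7.6 × 10^-9) = 40.79 million years.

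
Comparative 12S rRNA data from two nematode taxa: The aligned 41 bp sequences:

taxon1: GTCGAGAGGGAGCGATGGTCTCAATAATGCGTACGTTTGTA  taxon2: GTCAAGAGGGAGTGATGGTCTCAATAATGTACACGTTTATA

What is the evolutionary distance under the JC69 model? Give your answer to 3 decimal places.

The sequences differ at 6 of 41 sites (4, 13, 30, 31, 32, 39), so p = 6/41 ≈ 0.146341.
d = −(3/4) ln(1 − 4p/3) = −0.75 ln(1 − 0.195121) = −0.75 ln(0.804879)
  = −0.75 × (-0.217063) = 0.162797 substitutions/site.

0.163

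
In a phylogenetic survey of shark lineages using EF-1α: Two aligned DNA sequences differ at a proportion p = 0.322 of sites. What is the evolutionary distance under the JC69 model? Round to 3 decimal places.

0.421

d = −(3/4) ln(1 − 4p/3) = −0.75 ln(1 − 0.429333) = −0.75 ln(0.570667)
  = −0.75 × (-0.560949) = 0.420712 substitutions/site.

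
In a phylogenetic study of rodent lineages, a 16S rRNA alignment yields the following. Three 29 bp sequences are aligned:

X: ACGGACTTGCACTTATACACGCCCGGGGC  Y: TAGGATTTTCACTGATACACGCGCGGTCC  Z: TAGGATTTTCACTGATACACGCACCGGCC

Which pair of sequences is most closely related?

Y and Z

X–Y: 8/29 differ, p = 0.276, d = 0.344.
X–Z: 8/29 differ, p = 0.276, d = 0.344.
Y–Z: 3/29 differ, p = 0.103, d = 0.111.
The smallest distance is between Y and Z.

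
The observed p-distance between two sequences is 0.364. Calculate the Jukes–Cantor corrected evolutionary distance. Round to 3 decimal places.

d = −(3/4) ln(1 − 4p/3) = −0.75 ln(1 − 0.485333) = −0.75 ln(0.514667)
  = −0.75 × (-0.664235) = 0.498176 substitutions/site.

0.498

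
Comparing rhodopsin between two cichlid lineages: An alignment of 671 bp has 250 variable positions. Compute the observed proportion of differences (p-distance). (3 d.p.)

p = 250/671 = 0.372578… ≈ 0.373 (to 3 d.p.).

0.373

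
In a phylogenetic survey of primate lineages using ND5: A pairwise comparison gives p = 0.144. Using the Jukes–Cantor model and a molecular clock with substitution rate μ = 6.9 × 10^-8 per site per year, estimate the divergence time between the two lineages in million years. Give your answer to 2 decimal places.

1.16

d = −(3/4) ln(1 − 4p/3) = −0.75 ln(1 − 0.192) = −0.75 ln(0.808)
  = −0.75 × (-0.213193) = 0.159895 substitutions/site.
Under a molecular clock d = 2μt, so t = d/(2μ) = 0.159895 / (2 × 6.9 × 10^-8) = 1.16 million years.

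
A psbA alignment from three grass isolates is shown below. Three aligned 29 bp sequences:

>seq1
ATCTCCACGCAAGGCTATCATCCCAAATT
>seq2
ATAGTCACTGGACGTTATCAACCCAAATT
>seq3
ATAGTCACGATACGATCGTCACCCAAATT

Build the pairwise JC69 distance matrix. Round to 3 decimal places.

d(seq1,seq2) = 0.401, d(seq1,seq3) = 0.602, d(seq2,seq3) = 0.344

seq1–seq2: 9/29 sites differ → p ≈ 0.310345, d = −0.75 ln(1 − 0.413793) = 0.400562 ≈ 0.401.
seq1–seq3: 12/29 sites differ → p ≈ 0.413793, d = −0.75 ln(1 − 0.551724) = 0.601760 ≈ 0.602.
seq2–seq3: 8/29 sites differ → p ≈ 0.275862, d = −0.75 ln(1 − 0.367816) = 0.343931 ≈ 0.344.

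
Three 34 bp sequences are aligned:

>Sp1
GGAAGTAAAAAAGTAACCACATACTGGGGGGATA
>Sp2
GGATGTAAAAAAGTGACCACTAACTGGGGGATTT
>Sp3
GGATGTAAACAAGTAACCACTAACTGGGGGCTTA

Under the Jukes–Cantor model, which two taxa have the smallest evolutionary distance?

Sp2 and Sp3

Sp1–Sp2: 7/34 differ, p = 0.206, d = 0.241.
Sp1–Sp3: 6/34 differ, p = 0.176, d = 0.201.
Sp2–Sp3: 4/34 differ, p = 0.118, d = 0.128.
The smallest distance is between Sp2 and Sp3.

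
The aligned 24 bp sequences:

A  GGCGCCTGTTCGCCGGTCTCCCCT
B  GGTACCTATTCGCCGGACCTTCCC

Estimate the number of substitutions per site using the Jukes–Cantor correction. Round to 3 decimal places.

The sequences differ at 8 of 24 sites (3, 4, 8, 17, 19, 20, 21, 24), so p = 8/24 ≈ 0.333333.
d = −(3/4) ln(1 − 4p/3) = −0.75 ln(1 − 0.444444) = −0.75 ln(0.555556)
  = −0.75 × (-0.587786) = 0.440840 substitutions/site.

0.441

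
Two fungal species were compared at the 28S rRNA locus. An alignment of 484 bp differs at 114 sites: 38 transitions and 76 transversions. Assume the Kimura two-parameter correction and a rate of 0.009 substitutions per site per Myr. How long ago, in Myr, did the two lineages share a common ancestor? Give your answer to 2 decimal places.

15.71

P = 38/484 ≈ 0.078512 and Q = 76/484 ≈ 0.157025.
Under the Kimura two-parameter model, d = −½ ln(1 − 2P − Q) − ¼ ln(1 − 2Q).
1 − 2P − Q = 0.685951, giving −½ ln(0.685951) = 0.188475.
1 − 2Q = 0.68595, giving −¼ ln(0.68595) = 0.094238.
d = 0.188475 + 0.094238 = 0.282713.
Under a molecular clock d = 2μt, so t = d/(2μ) = 0.282713 / (2 × 0.009) = 15.71 Myr.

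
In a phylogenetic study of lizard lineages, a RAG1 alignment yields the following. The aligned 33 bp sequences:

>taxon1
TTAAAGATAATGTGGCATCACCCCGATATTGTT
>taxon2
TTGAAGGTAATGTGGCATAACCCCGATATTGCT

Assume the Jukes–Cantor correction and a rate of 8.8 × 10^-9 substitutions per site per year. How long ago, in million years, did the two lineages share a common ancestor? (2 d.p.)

7.51

The sequences differ at 4 of 33 sites (3, 7, 19, 32), so p = 4/33 ≈ 0.121212.
d = −(3/4) ln(1 − 4p/3) = −0.75 ln(1 − 0.161616) = −0.75 ln(0.838384)
  = −0.75 × (-0.176279) = 0.132209 substitutions/site.
Under a molecular clock d = 2μt, so t = d/(2μ) = 0.132209 / (2 × 8.8 × 10^-9) = 7.51 million years.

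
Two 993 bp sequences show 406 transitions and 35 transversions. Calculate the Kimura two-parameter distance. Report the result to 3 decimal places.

0.977

P = 406/993 ≈ 0.408862 and Q = 35/993 ≈ 0.035247.
Under the Kimura two-parameter model, d = −½ ln(1 − 2P − Q) − ¼ ln(1 − 2Q).
1 − 2P − Q = 0.147029, giving −½ ln(0.147029) = 0.958563.
1 − 2Q = 0.929506, giving −¼ ln(0.929506) = 0.018276.
d = 0.958563 + 0.018276 = 0.976839.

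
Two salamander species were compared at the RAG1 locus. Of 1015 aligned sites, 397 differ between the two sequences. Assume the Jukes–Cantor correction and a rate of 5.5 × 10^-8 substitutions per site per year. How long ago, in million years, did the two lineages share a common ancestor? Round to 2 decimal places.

p = 397/1015 ≈ 0.391133.
d = −(3/4) ln(1 − 4p/3) = −0.75 ln(1 − 0.521511) = −0.75 ln(0.478489)
  = −0.75 × (-0.737122) = 0.552842 substitutions/site.
Under a molecular clock d = 2μt, so t = d/(2μ) = 0.552842 / (2 × 5.5 × 10^-8) = 5.03 million years.

5.03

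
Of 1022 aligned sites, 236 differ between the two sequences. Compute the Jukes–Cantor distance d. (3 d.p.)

p = 236/1022 ≈ 0.23092.
d = −(3/4) ln(1 − 4p/3) = −0.75 ln(1 − 0.307893) = −0.75 ln(0.692107)
  = −0.75 × (-0.368015) = 0.276011 substitutions/site.

0.276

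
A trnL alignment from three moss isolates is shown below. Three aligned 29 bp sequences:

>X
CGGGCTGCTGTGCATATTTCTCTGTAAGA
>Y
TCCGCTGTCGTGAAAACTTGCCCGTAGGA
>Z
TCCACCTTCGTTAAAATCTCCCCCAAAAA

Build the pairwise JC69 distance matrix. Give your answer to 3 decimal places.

d(X,Y) = 0.602, d(X,Z) = 1.141, d(Y,Z) = 0.529

X–Y: 12/29 sites differ → p ≈ 0.413793, d = −0.75 ln(1 − 0.551724) = 0.601760 ≈ 0.602.
X–Z: 17/29 sites differ → p ≈ 0.586207, d = −0.75 ln(1 − 0.781609) = 1.141101 ≈ 1.141.
Y–Z: 11/29 sites differ → p ≈ 0.37931, d = −0.75 ln(1 − 0.505747) = 0.528531 ≈ 0.529.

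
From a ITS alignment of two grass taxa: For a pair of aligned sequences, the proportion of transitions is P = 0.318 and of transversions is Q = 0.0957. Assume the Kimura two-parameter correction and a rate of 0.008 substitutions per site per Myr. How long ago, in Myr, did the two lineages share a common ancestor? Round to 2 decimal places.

Under the Kimura two-parameter model, d = −½ ln(1 − 2P − Q) − ¼ ln(1 − 2Q).
1 − 2P − Q = 0.2683, giving −½ ln(0.2683) = 0.657825.
1 − 2Q = 0.8086, giving −¼ ln(0.8086) = 0.053113.
d = 0.657825 + 0.053113 = 0.710938.
Under a molecular clock d = 2μt, so t = d/(2μ) = 0.710938 / (2 × 0.008) = 44.43 Myr.

44.43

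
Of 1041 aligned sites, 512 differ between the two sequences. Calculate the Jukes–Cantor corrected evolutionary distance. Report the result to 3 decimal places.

p = 512/1041 ≈ 0.491835.
d = −(3/4) ln(1 − 4p/3) = −0.75 ln(1 − 0.65578) = −0.75 ln(0.34422)
  = −0.75 × (-1.066474) = 0.799856 substitutions/site.

0.800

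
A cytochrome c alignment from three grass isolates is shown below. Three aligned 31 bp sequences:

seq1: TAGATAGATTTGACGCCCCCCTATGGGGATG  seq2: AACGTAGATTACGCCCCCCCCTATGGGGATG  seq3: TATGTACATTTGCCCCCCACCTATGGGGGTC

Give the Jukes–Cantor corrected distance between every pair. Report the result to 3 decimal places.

seq1–seq2: 7/31 sites differ → p ≈ 0.225806, d = −0.75 ln(1 − 0.301075) = 0.268659 ≈ 0.269.
seq1–seq3: 8/31 sites differ → p ≈ 0.258065, d = −0.75 ln(1 − 0.344087) = 0.316295 ≈ 0.316.
seq2–seq3: 9/31 sites differ → p ≈ 0.290323, d = −0.75 ln(1 − 0.387097) = 0.367161 ≈ 0.367.

d(seq1,seq2) = 0.269, d(seq1,seq3) = 0.316, d(seq2,seq3) = 0.367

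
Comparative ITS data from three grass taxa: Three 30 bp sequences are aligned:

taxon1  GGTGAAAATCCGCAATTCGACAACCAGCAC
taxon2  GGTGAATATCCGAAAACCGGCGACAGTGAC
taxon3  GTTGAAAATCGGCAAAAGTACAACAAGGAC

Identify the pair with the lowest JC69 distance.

taxon1 and taxon3

taxon1–taxon2: 10/30 differ, p = 0.333, d = 0.441.
taxon1–taxon3: 8/30 differ, p = 0.267, d = 0.330.
taxon2–taxon3: 11/30 differ, p = 0.367, d = 0.503.
The smallest distance is between taxon1 and taxon3.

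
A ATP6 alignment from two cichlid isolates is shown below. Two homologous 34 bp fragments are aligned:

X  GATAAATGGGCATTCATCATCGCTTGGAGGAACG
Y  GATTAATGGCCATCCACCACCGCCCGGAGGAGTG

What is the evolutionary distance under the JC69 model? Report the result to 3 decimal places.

0.326

The sequences differ at 9 of 34 sites (4, 10, 14, 17, 20, 24, 25, 32, 33), so p = 9/34 ≈ 0.264706.
d = −(3/4) ln(1 − 4p/3) = −0.75 ln(1 − 0.352941) = −0.75 ln(0.647059)
  = −0.75 × (-0.435318) = 0.326489 substitutions/site.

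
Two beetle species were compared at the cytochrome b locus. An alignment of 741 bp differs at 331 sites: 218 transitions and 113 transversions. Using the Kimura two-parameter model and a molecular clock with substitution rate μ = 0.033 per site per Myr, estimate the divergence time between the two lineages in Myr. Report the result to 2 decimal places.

P = 218/741 ≈ 0.294197 and Q = 113/741 ≈ 0.152497.
Under the Kimura two-parameter model, d = −½ ln(1 − 2P − Q) − ¼ ln(1 − 2Q).
1 − 2P − Q = 0.259109, giving −½ ln(0.259109) = 0.675253.
1 − 2Q = 0.695006, giving −¼ ln(0.695006) = 0.090959.
d = 0.675253 + 0.090959 = 0.766212.
Under a molecular clock d = 2μt, so t = d/(2μ) = 0.766212 / (2 × 0.033) = 11.61 Myr.

11.61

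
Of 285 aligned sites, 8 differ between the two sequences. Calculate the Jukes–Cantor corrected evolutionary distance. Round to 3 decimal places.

p = 8/285 ≈ 0.02807.
d = −(3/4) ln(1 − 4p/3) = −0.75 ln(1 − 0.037427) = −0.75 ln(0.962573)
  = −0.75 × (-0.038145) = 0.028609 substitutions/site.

0.029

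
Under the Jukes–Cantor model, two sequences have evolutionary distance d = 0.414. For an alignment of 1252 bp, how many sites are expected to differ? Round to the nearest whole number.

Invert JC69: p = (3/4)(1 − e^(−4d/3)) = 0.75 × (1 − e^(-0.552)) = 0.75 × (1 − 0.575797) = 0.318152.
Expected differing sites = pL ≈ 0.318152 × 1252 = 398.326304 ≈ 398.

398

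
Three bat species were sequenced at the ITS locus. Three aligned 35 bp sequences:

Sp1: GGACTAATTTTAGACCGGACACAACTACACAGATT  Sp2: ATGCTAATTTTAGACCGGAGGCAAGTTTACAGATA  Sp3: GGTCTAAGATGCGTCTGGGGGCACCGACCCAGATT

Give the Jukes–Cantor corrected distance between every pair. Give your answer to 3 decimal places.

Sp1–Sp2: 9/35 sites differ → p ≈ 0.257143, d = −0.75 ln(1 − 0.342857) = 0.314890 ≈ 0.315.
Sp1–Sp3: 13/35 sites differ → p ≈ 0.371429, d = −0.75 ln(1 − 0.495239) = 0.512753 ≈ 0.513.
Sp2–Sp3: 17/35 sites differ → p ≈ 0.485714, d = −0.75 ln(1 − 0.647619) = 0.782282 ≈ 0.782.

d(Sp1,Sp2) = 0.315, d(Sp1,Sp3) = 0.513, d(Sp2,Sp3) = 0.782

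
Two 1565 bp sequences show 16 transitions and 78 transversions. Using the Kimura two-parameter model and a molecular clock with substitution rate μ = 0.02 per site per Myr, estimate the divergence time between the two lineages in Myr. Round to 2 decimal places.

P = 16/1565 ≈ 0.010224 and Q = 78/1565 ≈ 0.04984.
Under the Kimura two-parameter model, d = −½ ln(1 − 2P − Q) − ¼ ln(1 − 2Q).
1 − 2P − Q = 0.929712, giving −½ ln(0.929712) = 0.036440.
1 − 2Q = 0.90032, giving −¼ ln(0.90032) = 0.026251.
d = 0.036440 + 0.026251 = 0.062691.
Under a molecular clock d = 2μt, so t = d/(2μ) = 0.062691 / (2 × 0.02) = 1.57 Myr.

1.57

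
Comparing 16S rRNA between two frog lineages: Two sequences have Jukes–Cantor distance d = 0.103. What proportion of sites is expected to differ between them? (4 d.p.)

p = (3/4)(1 − e^(−4d/3)) = 0.75 × (1 − e^(-0.137333)) = 0.75 × (1 − 0.871680) = 0.096240.

0.0962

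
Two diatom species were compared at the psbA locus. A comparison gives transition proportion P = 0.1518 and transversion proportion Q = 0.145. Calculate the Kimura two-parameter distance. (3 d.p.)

Under the Kimura two-parameter model, d = −½ ln(1 − 2P − Q) − ¼ ln(1 − 2Q).
1 − 2P − Q = 0.5514, giving −½ ln(0.5514) = 0.297647.
1 − 2Q = 0.71, giving −¼ ln(0.71) = 0.085623.
d = 0.297647 + 0.085623 = 0.383270.

0.383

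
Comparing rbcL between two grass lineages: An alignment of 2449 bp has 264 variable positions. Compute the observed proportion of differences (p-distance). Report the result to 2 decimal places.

0.11

p = 264/2449 = 0.107799… ≈ 0.11 (to 2 d.p.).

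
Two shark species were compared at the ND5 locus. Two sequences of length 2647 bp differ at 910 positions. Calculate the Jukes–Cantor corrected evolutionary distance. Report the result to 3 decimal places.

0.460

p = 910/2647 ≈ 0.343785.
d = −(3/4) ln(1 − 4p/3) = −0.75 ln(1 − 0.45838) = −0.75 ln(0.54162)
  = −0.75 × (-0.613191) = 0.459893 substitutions/site.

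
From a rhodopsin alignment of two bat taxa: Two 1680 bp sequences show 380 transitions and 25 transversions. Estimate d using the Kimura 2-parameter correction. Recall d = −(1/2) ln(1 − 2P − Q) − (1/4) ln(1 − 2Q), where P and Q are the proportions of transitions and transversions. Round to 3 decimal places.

0.322

P = 380/1680 ≈ 0.22619 and Q = 25/1680 ≈ 0.014881.
Under the Kimura two-parameter model, d = −½ ln(1 − 2P − Q) − ¼ ln(1 − 2Q).
1 − 2P − Q = 0.532739, giving −½ ln(0.532739) = 0.314862.
1 − 2Q = 0.970238, giving −¼ ln(0.970238) = 0.007553.
d = 0.314862 + 0.007553 = 0.322415.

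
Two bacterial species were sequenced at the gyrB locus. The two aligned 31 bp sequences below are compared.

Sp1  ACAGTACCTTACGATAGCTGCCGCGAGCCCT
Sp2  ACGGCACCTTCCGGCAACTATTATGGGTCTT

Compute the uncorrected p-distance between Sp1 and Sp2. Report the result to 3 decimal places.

The sequences differ at 14 of 31 positions.
p = 14/31 = 0.451612… ≈ 0.452 (to 3 d.p.).

0.452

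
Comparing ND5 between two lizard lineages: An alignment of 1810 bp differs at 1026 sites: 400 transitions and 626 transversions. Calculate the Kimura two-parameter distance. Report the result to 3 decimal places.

P = 400/1810 ≈ 0.220994 and Q = 626/1810 ≈ 0.345856.
Under the Kimura two-parameter model, d = −½ ln(1 − 2P − Q) − ¼ ln(1 − 2Q).
1 − 2P − Q = 0.212156, giving −½ ln(0.212156) = 0.775217.
1 − 2Q = 0.308288, giving −¼ ln(0.308288) = 0.294180.
d = 0.775217 + 0.294180 = 1.069397.

1.069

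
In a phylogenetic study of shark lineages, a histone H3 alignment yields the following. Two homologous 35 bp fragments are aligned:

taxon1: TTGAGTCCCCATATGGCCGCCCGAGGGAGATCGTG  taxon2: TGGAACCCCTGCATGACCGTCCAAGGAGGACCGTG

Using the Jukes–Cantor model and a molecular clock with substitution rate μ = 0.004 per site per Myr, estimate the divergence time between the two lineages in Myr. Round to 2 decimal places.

The sequences differ at 12 of 35 sites, so p = 12/35 ≈ 0.342857.
d = −(3/4) ln(1 − 4p/3) = −0.75 ln(1 − 0.457143) = −0.75 ln(0.542857)
  = −0.75 × (-0.610909) = 0.458182 substitutions/site.
Under a molecular clock d = 2μt, so t = d/(2μ) = 0.458182 / (2 × 0.004) = 57.27 Myr.

57.27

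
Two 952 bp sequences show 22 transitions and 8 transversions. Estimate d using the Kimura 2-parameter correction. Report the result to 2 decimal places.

P = 22/952 ≈ 0.023109 and Q = 8/952 ≈ 0.008403.
Under the Kimura two-parameter model, d = −½ ln(1 − 2P − Q) − ¼ ln(1 − 2Q).
1 − 2P − Q = 0.945379, giving −½ ln(0.945379) = 0.028085.
1 − 2Q = 0.983194, giving −¼ ln(0.983194) = 0.004237.
d = 0.028085 + 0.004237 = 0.032322.

0.03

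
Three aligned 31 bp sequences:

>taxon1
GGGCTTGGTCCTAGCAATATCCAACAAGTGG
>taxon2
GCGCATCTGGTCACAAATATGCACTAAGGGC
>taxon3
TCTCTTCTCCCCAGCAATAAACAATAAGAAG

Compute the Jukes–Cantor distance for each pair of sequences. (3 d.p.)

taxon1–taxon2: 15/31 sites differ → p ≈ 0.483871, d = −0.75 ln(1 − 0.645161) = 0.777068 ≈ 0.777.
taxon1–taxon3: 12/31 sites differ → p ≈ 0.387097, d = −0.75 ln(1 − 0.516129) = 0.544453 ≈ 0.544.
taxon2–taxon3: 14/31 sites differ → p ≈ 0.451613, d = −0.75 ln(1 − 0.602151) = 0.691262 ≈ 0.691.

d(taxon1,taxon2) = 0.777, d(taxon1,taxon3) = 0.544, d(taxon2,taxon3) = 0.691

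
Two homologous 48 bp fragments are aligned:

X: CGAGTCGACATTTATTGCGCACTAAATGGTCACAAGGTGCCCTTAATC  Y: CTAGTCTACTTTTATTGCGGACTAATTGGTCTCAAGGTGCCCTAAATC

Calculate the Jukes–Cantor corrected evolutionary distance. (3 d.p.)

0.162

The sequences differ at 7 of 48 sites (2, 7, 10, 20, 26, 32, 44), so p = 7/48 ≈ 0.145833.
d = −(3/4) ln(1 − 4p/3) = −0.75 ln(1 − 0.194444) = −0.75 ln(0.805556)
  = −0.75 × (-0.216223) = 0.162167 substitutions/site.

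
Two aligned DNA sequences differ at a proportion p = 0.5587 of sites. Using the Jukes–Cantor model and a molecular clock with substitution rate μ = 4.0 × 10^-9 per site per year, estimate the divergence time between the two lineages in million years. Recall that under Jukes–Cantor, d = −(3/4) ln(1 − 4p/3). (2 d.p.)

128.08

d = −(3/4) ln(1 − 4p/3) = −0.75 ln(1 − 0.744933) = −0.75 ln(0.255067)
  = −0.75 × (-1.366229) = 1.024672 substitutions/site.
Under a molecular clock d = 2μt, so t = d/(2μ) = 1.024672 / (2 × 4.0 × 10^-9) = 128.08 million years.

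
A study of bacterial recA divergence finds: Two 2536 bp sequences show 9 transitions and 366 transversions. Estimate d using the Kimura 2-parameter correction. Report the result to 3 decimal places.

P = 9/2536 ≈ 0.003549 and Q = 366/2536 ≈ 0.144322.
Under the Kimura two-parameter model, d = −½ ln(1 − 2P − Q) − ¼ ln(1 − 2Q).
1 − 2P − Q = 0.84858, giving −½ ln(0.84858) = 0.082095.
1 − 2Q = 0.711356, giving −¼ ln(0.711356) = 0.085146.
d = 0.082095 + 0.085146 = 0.167241.

0.167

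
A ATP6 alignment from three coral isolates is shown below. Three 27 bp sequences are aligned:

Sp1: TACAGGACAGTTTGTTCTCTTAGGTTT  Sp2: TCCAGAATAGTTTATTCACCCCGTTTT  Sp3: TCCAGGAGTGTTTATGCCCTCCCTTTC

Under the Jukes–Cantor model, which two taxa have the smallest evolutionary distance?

Sp2 and Sp3

Sp1–Sp2: 9/27 differ, p = 0.333, d = 0.441.
Sp1–Sp3: 11/27 differ, p = 0.407, d = 0.588.
Sp2–Sp3: 8/27 differ, p = 0.296, d = 0.377.
The smallest distance is between Sp2 and Sp3.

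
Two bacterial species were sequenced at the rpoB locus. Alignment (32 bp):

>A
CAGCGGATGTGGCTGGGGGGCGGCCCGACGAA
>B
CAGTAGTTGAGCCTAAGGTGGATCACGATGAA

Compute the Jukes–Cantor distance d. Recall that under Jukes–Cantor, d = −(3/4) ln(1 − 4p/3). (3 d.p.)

0.585

The sequences differ at 13 of 32 sites, so p = 13/32 = 0.40625.
d = −(3/4) ln(1 − 4p/3) = −0.75 ln(1 − 0.541667) = −0.75 ln(0.458333)
  = −0.75 × (-0.780159) = 0.585119 substitutions/site.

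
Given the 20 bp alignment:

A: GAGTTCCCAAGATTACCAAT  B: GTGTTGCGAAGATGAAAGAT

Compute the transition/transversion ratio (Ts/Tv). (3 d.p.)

Transitions are A↔G and C↔T; transversions are all other mismatches.
Transitions: 1. Transversions: 6.
R = 1/6 = 0.166666… ≈ 0.167 (to 3 d.p.).

0.167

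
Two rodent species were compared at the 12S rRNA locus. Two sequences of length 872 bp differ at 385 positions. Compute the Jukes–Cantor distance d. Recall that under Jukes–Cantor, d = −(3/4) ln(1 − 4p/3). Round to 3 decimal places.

0.666

p = 385/872 ≈ 0.441514.
d = −(3/4) ln(1 − 4p/3) = −0.75 ln(1 − 0.588685) = −0.75 ln(0.411315)
  = −0.75 × (-0.888396) = 0.666297 substitutions/site.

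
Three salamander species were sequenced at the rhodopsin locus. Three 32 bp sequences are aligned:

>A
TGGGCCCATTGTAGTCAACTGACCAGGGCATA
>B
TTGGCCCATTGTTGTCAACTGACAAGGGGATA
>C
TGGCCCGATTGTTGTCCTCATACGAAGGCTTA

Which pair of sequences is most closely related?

A–B: 4/32 differ, p = 0.125, d = 0.137.
A–C: 10/32 differ, p = 0.313, d = 0.404.
B–C: 11/32 differ, p = 0.344, d = 0.460.
The smallest distance is between A and B.

A and B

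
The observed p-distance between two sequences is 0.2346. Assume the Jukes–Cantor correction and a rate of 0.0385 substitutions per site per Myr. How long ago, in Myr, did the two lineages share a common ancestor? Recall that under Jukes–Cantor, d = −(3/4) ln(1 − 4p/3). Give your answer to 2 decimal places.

3.65

d = −(3/4) ln(1 − 4p/3) = −0.75 ln(1 − 0.3128) = −0.75 ln(0.6872)
  = −0.75 × (-0.375130) = 0.281348 substitutions/site.
Under a molecular clock d = 2μt, so t = d/(2μ) = 0.281348 / (2 × 0.0385) = 3.65 Myr.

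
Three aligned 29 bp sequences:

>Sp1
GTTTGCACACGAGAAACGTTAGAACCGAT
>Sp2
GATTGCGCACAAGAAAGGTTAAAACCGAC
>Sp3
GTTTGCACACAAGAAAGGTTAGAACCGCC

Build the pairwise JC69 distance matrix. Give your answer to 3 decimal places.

d(Sp1,Sp2) = 0.242, d(Sp1,Sp3) = 0.152, d(Sp2,Sp3) = 0.152

Sp1–Sp2: 6/29 sites differ → p ≈ 0.206897, d = −0.75 ln(1 − 0.275863) = 0.242081 ≈ 0.242.
Sp1–Sp3: 4/29 sites differ → p ≈ 0.137931, d = −0.75 ln(1 − 0.183908) = 0.152421 ≈ 0.152.
Sp2–Sp3: 4/29 sites differ → p ≈ 0.137931, d = −0.75 ln(1 − 0.183908) = 0.152421 ≈ 0.152.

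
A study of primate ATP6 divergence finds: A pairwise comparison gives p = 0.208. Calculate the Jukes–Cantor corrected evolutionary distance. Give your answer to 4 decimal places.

0.2436

d = −(3/4) ln(1 − 4p/3) = −0.75 ln(1 − 0.277333) = −0.75 ln(0.722667)
  = −0.75 × (-0.324807) = 0.243605 substitutions/site.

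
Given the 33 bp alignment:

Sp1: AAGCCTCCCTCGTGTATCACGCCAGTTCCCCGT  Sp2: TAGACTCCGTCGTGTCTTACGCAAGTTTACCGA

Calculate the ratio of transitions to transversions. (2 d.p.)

Transitions are A↔G and C↔T; transversions are all other mismatches.
Transitions: 2. Transversions: 7.
R = 2/7 = 0.285714… ≈ 0.29 (to 2 d.p.).

0.29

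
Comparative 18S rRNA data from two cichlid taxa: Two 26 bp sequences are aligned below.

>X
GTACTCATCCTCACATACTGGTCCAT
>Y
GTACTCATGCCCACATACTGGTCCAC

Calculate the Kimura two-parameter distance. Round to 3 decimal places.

Of 26 sites, 2 differences are transitions and 1 are transversions, so P = 2/26 ≈ 0.076923 and Q = 1/26 ≈ 0.038462.
Under the Kimura two-parameter model, d = −½ ln(1 − 2P − Q) − ¼ ln(1 − 2Q).
1 − 2P − Q = 0.807692, giving −½ ln(0.807692) = 0.106787.
1 − 2Q = 0.923076, giving −¼ ln(0.923076) = 0.020011.
d = 0.106787 + 0.020011 = 0.126798.

0.127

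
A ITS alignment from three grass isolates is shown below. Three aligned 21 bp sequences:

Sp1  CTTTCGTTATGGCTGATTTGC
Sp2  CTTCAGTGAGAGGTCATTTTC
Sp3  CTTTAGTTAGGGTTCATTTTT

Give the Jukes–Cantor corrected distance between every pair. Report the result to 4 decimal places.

d(Sp1,Sp2) = 0.5319, d(Sp1,Sp3) = 0.3597, d(Sp2,Sp3) = 0.2865

Sp1–Sp2: 8/21 sites differ → p ≈ 0.380952, d = −0.75 ln(1 − 0.507936) = 0.531860 ≈ 0.5319.
Sp1–Sp3: 6/21 sites differ → p ≈ 0.285714, d = −0.75 ln(1 − 0.380952) = 0.359679 ≈ 0.3597.
Sp2–Sp3: 5/21 sites differ → p ≈ 0.238095, d = −0.75 ln(1 − 0.31746) = 0.286451 ≈ 0.2865.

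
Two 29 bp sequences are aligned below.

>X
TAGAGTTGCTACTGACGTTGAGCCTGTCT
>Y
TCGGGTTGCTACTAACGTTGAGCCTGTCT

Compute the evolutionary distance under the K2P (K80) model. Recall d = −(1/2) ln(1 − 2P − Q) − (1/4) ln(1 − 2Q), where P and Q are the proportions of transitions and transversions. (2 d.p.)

0.11

Of 29 sites, 2 differences are transitions and 1 are transversions, so P = 2/29 ≈ 0.068966 and Q = 1/29 ≈ 0.034483.
Under the Kimura two-parameter model, d = −½ ln(1 − 2P − Q) − ¼ ln(1 − 2Q).
1 − 2P − Q = 0.827585, giving −½ ln(0.827585) = 0.094622.
1 − 2Q = 0.931034, giving −¼ ln(0.931034) = 0.017865.
d = 0.094622 + 0.017865 = 0.112487.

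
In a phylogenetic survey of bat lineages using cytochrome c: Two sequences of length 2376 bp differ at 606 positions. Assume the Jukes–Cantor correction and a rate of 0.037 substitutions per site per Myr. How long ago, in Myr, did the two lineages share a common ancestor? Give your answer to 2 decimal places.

p = 606/2376 ≈ 0.255051.
d = −(3/4) ln(1 − 4p/3) = −0.75 ln(1 − 0.340068) = −0.75 ln(0.659932)
  = −0.75 × (-0.415618) = 0.311714 substitutions/site.
Under a molecular clock d = 2μt, so t = d/(2μ) = 0.311714 / (2 × 0.037) = 4.21 Myr.

4.21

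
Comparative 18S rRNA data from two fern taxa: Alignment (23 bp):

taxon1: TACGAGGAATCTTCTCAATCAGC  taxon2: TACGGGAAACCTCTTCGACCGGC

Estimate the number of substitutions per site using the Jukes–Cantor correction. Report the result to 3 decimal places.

The sequences differ at 8 of 23 sites (5, 7, 10, 13, 14, 17, 19, 21), so p = 8/23 ≈ 0.347826.
d = −(3/4) ln(1 − 4p/3) = −0.75 ln(1 − 0.463768) = −0.75 ln(0.536232)
  = −0.75 × (-0.623188) = 0.467391 substitutions/site.

0.467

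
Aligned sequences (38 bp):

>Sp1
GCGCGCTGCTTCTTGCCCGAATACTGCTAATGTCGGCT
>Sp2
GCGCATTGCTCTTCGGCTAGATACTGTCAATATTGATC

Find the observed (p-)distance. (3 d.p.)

The sequences differ at 16 of 38 positions.
p = 16/38 = 0.421052… ≈ 0.421 (to 3 d.p.).

0.421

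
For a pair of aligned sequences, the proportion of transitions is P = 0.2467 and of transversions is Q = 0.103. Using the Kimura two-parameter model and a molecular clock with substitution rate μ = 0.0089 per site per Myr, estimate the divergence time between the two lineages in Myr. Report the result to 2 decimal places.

Under the Kimura two-parameter model, d = −½ ln(1 − 2P − Q) − ¼ ln(1 − 2Q).
1 − 2P − Q = 0.4036, giving −½ ln(0.4036) = 0.453665.
1 − 2Q = 0.794, giving −¼ ln(0.794) = 0.057668.
d = 0.453665 + 0.057668 = 0.511333.
Under a molecular clock d = 2μt, so t = d/(2μ) = 0.511333 / (2 × 0.0089) = 28.73 Myr.

28.73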